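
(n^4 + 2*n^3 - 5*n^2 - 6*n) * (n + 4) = n^5 + 6*n^4 + 3*n^3 - 26*n^2 - 24*n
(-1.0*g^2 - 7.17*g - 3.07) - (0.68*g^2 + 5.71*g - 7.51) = -1.68*g^2 - 12.88*g + 4.44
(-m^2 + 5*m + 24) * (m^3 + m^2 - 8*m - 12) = -m^5 + 4*m^4 + 37*m^3 - 4*m^2 - 252*m - 288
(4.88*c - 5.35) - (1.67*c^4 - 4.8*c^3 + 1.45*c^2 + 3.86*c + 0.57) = -1.67*c^4 + 4.8*c^3 - 1.45*c^2 + 1.02*c - 5.92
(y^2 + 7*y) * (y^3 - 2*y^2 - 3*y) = y^5 + 5*y^4 - 17*y^3 - 21*y^2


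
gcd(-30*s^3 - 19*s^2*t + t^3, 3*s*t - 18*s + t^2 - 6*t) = 3*s + t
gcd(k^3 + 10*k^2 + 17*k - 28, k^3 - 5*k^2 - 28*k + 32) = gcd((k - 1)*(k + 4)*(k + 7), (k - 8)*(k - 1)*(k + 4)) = k^2 + 3*k - 4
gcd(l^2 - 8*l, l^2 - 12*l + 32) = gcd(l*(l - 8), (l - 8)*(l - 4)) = l - 8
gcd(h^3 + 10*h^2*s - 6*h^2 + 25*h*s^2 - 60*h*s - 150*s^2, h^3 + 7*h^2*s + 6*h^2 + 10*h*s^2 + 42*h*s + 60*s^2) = h + 5*s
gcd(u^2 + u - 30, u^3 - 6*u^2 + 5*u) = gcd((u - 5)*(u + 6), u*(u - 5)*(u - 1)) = u - 5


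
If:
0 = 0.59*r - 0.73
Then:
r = 1.24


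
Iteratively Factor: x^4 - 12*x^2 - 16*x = (x + 2)*(x^3 - 2*x^2 - 8*x) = x*(x + 2)*(x^2 - 2*x - 8) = x*(x + 2)^2*(x - 4)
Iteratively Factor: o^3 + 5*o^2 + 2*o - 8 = (o + 2)*(o^2 + 3*o - 4) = (o - 1)*(o + 2)*(o + 4)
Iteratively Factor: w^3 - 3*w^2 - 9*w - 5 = (w + 1)*(w^2 - 4*w - 5) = (w + 1)^2*(w - 5)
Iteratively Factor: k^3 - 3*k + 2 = (k - 1)*(k^2 + k - 2) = (k - 1)*(k + 2)*(k - 1)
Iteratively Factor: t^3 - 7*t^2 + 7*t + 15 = (t - 3)*(t^2 - 4*t - 5) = (t - 5)*(t - 3)*(t + 1)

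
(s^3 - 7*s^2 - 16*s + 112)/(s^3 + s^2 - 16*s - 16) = (s - 7)/(s + 1)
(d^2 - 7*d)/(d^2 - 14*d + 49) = d/(d - 7)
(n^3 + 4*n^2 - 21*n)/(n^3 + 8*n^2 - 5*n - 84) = n/(n + 4)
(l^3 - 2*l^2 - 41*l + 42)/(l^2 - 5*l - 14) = (l^2 + 5*l - 6)/(l + 2)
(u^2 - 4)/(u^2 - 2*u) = (u + 2)/u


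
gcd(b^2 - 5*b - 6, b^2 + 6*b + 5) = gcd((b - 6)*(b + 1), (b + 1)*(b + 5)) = b + 1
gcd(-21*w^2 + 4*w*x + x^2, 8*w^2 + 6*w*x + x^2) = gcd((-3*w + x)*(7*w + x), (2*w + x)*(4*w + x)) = 1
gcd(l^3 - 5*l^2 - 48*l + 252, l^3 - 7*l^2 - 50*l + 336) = l^2 + l - 42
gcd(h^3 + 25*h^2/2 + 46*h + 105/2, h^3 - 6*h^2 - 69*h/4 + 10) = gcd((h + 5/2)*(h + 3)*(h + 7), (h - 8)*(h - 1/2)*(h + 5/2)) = h + 5/2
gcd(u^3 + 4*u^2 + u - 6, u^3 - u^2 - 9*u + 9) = u^2 + 2*u - 3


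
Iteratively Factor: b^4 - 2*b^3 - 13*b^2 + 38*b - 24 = (b - 2)*(b^3 - 13*b + 12) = (b - 2)*(b + 4)*(b^2 - 4*b + 3) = (b - 2)*(b - 1)*(b + 4)*(b - 3)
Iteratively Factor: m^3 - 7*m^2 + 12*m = (m - 3)*(m^2 - 4*m) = (m - 4)*(m - 3)*(m)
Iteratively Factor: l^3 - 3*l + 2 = (l - 1)*(l^2 + l - 2) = (l - 1)*(l + 2)*(l - 1)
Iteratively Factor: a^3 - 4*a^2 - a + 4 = (a + 1)*(a^2 - 5*a + 4) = (a - 4)*(a + 1)*(a - 1)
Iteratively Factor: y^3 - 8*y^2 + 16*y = (y)*(y^2 - 8*y + 16) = y*(y - 4)*(y - 4)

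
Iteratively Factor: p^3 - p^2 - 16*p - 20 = (p + 2)*(p^2 - 3*p - 10) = (p - 5)*(p + 2)*(p + 2)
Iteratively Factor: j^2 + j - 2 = (j + 2)*(j - 1)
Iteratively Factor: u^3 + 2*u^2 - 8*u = (u + 4)*(u^2 - 2*u) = u*(u + 4)*(u - 2)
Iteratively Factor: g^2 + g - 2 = (g + 2)*(g - 1)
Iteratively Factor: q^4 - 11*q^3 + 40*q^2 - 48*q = (q - 4)*(q^3 - 7*q^2 + 12*q) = q*(q - 4)*(q^2 - 7*q + 12) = q*(q - 4)^2*(q - 3)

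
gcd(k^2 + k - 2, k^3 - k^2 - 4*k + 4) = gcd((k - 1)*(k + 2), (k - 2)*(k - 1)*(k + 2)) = k^2 + k - 2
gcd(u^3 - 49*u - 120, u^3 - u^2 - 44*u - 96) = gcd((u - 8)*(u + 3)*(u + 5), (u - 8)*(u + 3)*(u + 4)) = u^2 - 5*u - 24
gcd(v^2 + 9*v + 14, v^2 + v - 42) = v + 7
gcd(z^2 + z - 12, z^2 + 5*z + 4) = z + 4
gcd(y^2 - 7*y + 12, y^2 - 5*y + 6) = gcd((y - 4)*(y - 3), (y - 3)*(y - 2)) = y - 3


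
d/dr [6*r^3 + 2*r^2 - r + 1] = 18*r^2 + 4*r - 1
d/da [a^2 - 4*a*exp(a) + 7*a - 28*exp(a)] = -4*a*exp(a) + 2*a - 32*exp(a) + 7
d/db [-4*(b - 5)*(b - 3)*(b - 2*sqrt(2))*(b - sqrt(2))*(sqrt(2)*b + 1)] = -20*sqrt(2)*b^4 + 80*b^3 + 128*sqrt(2)*b^3 - 480*b^2 - 192*sqrt(2)*b^2 + 64*sqrt(2)*b + 568*b - 60*sqrt(2) + 128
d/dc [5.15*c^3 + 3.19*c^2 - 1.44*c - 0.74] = 15.45*c^2 + 6.38*c - 1.44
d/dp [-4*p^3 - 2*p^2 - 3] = 4*p*(-3*p - 1)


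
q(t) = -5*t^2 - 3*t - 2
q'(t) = -10*t - 3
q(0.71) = -6.65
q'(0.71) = -10.10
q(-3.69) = -59.01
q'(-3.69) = 33.90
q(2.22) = -33.30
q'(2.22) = -25.20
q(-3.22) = -44.18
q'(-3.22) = 29.20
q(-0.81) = -2.85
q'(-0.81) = 5.10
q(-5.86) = -156.12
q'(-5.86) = 55.60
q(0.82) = -7.82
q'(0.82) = -11.20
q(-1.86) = -13.72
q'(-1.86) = 15.60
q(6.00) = -200.00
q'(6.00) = -63.00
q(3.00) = -56.00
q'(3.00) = -33.00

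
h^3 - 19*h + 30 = (h - 3)*(h - 2)*(h + 5)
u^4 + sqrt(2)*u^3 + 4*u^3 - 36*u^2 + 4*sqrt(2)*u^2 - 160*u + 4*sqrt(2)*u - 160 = (u + 2)^2*(u - 4*sqrt(2))*(u + 5*sqrt(2))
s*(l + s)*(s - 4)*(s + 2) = l*s^3 - 2*l*s^2 - 8*l*s + s^4 - 2*s^3 - 8*s^2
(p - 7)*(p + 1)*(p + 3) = p^3 - 3*p^2 - 25*p - 21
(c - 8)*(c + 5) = c^2 - 3*c - 40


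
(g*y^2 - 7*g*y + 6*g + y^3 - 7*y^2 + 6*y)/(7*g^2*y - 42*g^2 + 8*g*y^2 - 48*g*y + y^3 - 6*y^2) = (y - 1)/(7*g + y)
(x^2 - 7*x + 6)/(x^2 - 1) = (x - 6)/(x + 1)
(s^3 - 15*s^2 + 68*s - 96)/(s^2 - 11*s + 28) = (s^2 - 11*s + 24)/(s - 7)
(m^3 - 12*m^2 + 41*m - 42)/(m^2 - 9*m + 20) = (m^3 - 12*m^2 + 41*m - 42)/(m^2 - 9*m + 20)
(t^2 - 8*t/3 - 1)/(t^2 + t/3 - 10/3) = (3*t^2 - 8*t - 3)/(3*t^2 + t - 10)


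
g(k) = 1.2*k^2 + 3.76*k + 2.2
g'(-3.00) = -3.44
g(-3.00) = 1.72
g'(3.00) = 10.96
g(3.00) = 24.28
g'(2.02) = 8.61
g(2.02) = 14.69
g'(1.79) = 8.06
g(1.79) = 12.78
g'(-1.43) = 0.33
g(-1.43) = -0.72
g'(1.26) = 6.78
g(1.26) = 8.84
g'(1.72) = 7.89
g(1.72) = 12.22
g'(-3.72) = -5.17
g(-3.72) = 4.82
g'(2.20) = 9.04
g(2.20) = 16.28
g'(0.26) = 4.38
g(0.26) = 3.26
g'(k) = 2.4*k + 3.76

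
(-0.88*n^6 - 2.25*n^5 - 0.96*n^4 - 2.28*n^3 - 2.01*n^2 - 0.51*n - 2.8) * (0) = 0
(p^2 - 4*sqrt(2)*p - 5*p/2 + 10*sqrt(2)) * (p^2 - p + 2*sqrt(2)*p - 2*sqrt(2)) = p^4 - 7*p^3/2 - 2*sqrt(2)*p^3 - 27*p^2/2 + 7*sqrt(2)*p^2 - 5*sqrt(2)*p + 56*p - 40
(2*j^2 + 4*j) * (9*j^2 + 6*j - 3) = 18*j^4 + 48*j^3 + 18*j^2 - 12*j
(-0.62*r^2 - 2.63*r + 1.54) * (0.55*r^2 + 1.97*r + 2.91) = -0.341*r^4 - 2.6679*r^3 - 6.1383*r^2 - 4.6195*r + 4.4814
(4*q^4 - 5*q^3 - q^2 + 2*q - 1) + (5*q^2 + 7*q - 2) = 4*q^4 - 5*q^3 + 4*q^2 + 9*q - 3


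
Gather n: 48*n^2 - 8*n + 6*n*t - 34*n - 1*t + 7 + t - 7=48*n^2 + n*(6*t - 42)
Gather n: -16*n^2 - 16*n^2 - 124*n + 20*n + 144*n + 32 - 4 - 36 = -32*n^2 + 40*n - 8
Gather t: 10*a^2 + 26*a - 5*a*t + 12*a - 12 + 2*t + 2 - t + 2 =10*a^2 + 38*a + t*(1 - 5*a) - 8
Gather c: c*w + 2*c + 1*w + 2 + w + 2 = c*(w + 2) + 2*w + 4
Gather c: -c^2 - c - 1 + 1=-c^2 - c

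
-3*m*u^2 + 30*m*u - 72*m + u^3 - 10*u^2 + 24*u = (-3*m + u)*(u - 6)*(u - 4)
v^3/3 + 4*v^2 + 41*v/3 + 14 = (v/3 + 1)*(v + 2)*(v + 7)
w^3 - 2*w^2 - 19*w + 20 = (w - 5)*(w - 1)*(w + 4)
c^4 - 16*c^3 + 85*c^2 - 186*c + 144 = (c - 8)*(c - 3)^2*(c - 2)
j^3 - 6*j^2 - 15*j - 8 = (j - 8)*(j + 1)^2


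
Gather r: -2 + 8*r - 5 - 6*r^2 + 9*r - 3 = -6*r^2 + 17*r - 10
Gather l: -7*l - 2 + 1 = -7*l - 1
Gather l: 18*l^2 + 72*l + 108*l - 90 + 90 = 18*l^2 + 180*l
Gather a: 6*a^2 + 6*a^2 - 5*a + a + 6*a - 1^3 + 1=12*a^2 + 2*a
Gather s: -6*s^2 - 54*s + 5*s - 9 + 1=-6*s^2 - 49*s - 8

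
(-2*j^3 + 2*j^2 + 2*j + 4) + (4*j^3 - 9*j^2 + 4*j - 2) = 2*j^3 - 7*j^2 + 6*j + 2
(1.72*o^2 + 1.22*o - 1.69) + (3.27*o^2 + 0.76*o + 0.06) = 4.99*o^2 + 1.98*o - 1.63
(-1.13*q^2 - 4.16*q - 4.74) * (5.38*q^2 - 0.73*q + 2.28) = -6.0794*q^4 - 21.5559*q^3 - 25.0408*q^2 - 6.0246*q - 10.8072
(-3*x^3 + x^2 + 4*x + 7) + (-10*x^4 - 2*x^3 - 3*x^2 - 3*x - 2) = -10*x^4 - 5*x^3 - 2*x^2 + x + 5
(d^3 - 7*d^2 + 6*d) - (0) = d^3 - 7*d^2 + 6*d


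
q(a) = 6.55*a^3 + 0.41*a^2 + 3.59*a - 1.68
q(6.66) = 1975.34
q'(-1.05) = 24.39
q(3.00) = 189.63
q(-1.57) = -31.65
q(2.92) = 175.37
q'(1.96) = 80.68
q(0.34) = -0.15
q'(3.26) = 215.10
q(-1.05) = -12.58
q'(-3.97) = 310.04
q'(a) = 19.65*a^2 + 0.82*a + 3.59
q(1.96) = 56.25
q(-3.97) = -419.31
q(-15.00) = -22069.53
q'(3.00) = 182.90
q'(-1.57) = 50.74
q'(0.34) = 6.14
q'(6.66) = 880.64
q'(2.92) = 173.53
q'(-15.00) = 4412.54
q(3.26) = 241.31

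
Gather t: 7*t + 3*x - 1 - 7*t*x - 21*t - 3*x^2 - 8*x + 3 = t*(-7*x - 14) - 3*x^2 - 5*x + 2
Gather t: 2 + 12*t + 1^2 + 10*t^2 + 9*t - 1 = 10*t^2 + 21*t + 2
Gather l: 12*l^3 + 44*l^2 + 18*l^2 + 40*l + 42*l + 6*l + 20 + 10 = 12*l^3 + 62*l^2 + 88*l + 30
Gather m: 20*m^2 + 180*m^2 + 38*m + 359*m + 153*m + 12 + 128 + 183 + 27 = 200*m^2 + 550*m + 350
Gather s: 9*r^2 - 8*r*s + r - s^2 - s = 9*r^2 + r - s^2 + s*(-8*r - 1)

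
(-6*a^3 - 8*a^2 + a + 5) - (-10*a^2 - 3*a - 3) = -6*a^3 + 2*a^2 + 4*a + 8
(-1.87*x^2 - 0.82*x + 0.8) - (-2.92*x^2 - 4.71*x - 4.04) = 1.05*x^2 + 3.89*x + 4.84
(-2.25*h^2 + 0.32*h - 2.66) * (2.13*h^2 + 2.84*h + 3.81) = -4.7925*h^4 - 5.7084*h^3 - 13.3295*h^2 - 6.3352*h - 10.1346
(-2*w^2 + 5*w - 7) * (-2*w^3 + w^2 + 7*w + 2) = 4*w^5 - 12*w^4 + 5*w^3 + 24*w^2 - 39*w - 14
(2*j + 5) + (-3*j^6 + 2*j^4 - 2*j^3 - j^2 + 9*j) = -3*j^6 + 2*j^4 - 2*j^3 - j^2 + 11*j + 5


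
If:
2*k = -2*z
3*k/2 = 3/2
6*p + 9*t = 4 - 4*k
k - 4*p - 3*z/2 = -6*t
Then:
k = 1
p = 5/16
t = -5/24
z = -1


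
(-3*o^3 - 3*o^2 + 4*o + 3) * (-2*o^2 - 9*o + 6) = 6*o^5 + 33*o^4 + o^3 - 60*o^2 - 3*o + 18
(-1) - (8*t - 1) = -8*t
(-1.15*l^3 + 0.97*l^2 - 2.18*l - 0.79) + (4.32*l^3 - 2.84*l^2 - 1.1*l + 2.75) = 3.17*l^3 - 1.87*l^2 - 3.28*l + 1.96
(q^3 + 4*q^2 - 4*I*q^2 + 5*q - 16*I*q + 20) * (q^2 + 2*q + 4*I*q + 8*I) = q^5 + 6*q^4 + 29*q^3 + 126*q^2 + 20*I*q^2 + 168*q + 120*I*q + 160*I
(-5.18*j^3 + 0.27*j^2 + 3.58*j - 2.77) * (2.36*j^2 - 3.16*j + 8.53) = -12.2248*j^5 + 17.006*j^4 - 36.5898*j^3 - 15.5469*j^2 + 39.2906*j - 23.6281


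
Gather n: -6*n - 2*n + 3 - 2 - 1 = -8*n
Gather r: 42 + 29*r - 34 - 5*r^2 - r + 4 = -5*r^2 + 28*r + 12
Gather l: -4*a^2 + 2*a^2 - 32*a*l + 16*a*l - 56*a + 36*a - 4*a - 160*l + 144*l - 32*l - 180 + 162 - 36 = -2*a^2 - 24*a + l*(-16*a - 48) - 54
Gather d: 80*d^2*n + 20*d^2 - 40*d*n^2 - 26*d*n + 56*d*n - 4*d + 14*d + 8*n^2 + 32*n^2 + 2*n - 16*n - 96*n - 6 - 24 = d^2*(80*n + 20) + d*(-40*n^2 + 30*n + 10) + 40*n^2 - 110*n - 30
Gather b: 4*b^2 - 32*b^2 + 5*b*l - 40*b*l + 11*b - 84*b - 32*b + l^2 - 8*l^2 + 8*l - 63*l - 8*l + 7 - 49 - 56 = -28*b^2 + b*(-35*l - 105) - 7*l^2 - 63*l - 98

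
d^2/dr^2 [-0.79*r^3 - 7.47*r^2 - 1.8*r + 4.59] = -4.74*r - 14.94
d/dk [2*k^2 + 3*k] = 4*k + 3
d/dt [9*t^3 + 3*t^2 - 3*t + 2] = 27*t^2 + 6*t - 3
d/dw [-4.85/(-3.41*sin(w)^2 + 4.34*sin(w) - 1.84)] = (21.049 - 33.077*sin(w))*cos(w)/(3.41*sin(w)^2 - 4.34*sin(w) + 1.84)^2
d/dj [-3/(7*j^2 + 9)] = 42*j/(7*j^2 + 9)^2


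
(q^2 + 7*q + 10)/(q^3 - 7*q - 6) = (q + 5)/(q^2 - 2*q - 3)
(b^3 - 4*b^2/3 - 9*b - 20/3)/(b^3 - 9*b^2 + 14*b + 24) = (b + 5/3)/(b - 6)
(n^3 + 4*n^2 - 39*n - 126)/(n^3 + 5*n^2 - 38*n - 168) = (n + 3)/(n + 4)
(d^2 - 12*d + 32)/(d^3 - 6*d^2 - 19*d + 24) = (d - 4)/(d^2 + 2*d - 3)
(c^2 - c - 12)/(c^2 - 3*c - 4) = (c + 3)/(c + 1)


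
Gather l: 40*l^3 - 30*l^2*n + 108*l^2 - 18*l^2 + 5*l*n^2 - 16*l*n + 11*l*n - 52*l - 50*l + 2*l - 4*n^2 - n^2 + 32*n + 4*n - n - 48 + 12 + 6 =40*l^3 + l^2*(90 - 30*n) + l*(5*n^2 - 5*n - 100) - 5*n^2 + 35*n - 30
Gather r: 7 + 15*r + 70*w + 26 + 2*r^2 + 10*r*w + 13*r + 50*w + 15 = 2*r^2 + r*(10*w + 28) + 120*w + 48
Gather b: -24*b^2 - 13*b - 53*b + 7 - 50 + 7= -24*b^2 - 66*b - 36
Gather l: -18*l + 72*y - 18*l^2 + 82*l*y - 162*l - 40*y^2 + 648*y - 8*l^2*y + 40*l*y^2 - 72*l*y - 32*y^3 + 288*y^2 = l^2*(-8*y - 18) + l*(40*y^2 + 10*y - 180) - 32*y^3 + 248*y^2 + 720*y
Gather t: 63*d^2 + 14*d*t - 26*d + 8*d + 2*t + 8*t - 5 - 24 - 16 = 63*d^2 - 18*d + t*(14*d + 10) - 45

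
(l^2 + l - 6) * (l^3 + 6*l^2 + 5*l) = l^5 + 7*l^4 + 5*l^3 - 31*l^2 - 30*l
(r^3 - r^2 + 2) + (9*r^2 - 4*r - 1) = r^3 + 8*r^2 - 4*r + 1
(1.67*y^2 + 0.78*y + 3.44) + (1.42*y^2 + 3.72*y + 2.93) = 3.09*y^2 + 4.5*y + 6.37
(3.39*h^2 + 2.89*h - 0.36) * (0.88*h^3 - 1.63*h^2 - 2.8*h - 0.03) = 2.9832*h^5 - 2.9825*h^4 - 14.5195*h^3 - 7.6069*h^2 + 0.9213*h + 0.0108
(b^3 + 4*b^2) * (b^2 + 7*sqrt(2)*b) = b^5 + 4*b^4 + 7*sqrt(2)*b^4 + 28*sqrt(2)*b^3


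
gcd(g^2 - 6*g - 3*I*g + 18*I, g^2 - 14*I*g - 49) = 1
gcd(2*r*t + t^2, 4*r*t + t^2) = t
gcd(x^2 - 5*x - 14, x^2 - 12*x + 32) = 1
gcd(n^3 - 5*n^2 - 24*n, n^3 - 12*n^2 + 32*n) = n^2 - 8*n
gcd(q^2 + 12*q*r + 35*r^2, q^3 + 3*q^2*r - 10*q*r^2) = q + 5*r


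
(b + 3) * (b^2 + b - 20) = b^3 + 4*b^2 - 17*b - 60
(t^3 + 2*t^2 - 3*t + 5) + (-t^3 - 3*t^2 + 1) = -t^2 - 3*t + 6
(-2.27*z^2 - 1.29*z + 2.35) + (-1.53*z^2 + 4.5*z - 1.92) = -3.8*z^2 + 3.21*z + 0.43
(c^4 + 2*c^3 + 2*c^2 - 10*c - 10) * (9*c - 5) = 9*c^5 + 13*c^4 + 8*c^3 - 100*c^2 - 40*c + 50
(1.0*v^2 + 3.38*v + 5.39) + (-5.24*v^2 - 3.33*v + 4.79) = -4.24*v^2 + 0.0499999999999998*v + 10.18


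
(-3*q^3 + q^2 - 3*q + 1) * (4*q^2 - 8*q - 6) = -12*q^5 + 28*q^4 - 2*q^3 + 22*q^2 + 10*q - 6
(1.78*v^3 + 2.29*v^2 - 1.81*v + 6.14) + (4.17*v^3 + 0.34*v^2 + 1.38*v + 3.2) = 5.95*v^3 + 2.63*v^2 - 0.43*v + 9.34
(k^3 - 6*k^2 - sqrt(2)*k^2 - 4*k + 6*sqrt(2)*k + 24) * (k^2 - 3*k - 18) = k^5 - 9*k^4 - sqrt(2)*k^4 - 4*k^3 + 9*sqrt(2)*k^3 + 144*k^2 - 108*sqrt(2)*k - 432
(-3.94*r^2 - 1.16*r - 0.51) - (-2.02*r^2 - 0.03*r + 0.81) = -1.92*r^2 - 1.13*r - 1.32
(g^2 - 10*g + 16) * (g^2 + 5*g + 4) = g^4 - 5*g^3 - 30*g^2 + 40*g + 64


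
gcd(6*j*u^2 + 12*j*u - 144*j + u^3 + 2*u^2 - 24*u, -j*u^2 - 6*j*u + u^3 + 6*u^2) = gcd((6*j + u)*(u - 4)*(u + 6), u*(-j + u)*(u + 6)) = u + 6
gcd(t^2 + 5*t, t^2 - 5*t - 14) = 1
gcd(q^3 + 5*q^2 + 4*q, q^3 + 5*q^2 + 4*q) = q^3 + 5*q^2 + 4*q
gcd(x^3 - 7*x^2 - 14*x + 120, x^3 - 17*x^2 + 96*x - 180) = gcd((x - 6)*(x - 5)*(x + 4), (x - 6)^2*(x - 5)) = x^2 - 11*x + 30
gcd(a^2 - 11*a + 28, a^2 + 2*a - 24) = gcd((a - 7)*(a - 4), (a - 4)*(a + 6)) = a - 4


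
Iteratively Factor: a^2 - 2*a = (a - 2)*(a)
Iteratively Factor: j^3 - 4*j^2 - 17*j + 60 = (j + 4)*(j^2 - 8*j + 15) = (j - 3)*(j + 4)*(j - 5)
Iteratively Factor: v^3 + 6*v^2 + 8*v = (v + 4)*(v^2 + 2*v) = (v + 2)*(v + 4)*(v)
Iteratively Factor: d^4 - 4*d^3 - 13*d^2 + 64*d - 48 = (d + 4)*(d^3 - 8*d^2 + 19*d - 12) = (d - 1)*(d + 4)*(d^2 - 7*d + 12) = (d - 3)*(d - 1)*(d + 4)*(d - 4)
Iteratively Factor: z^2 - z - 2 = (z - 2)*(z + 1)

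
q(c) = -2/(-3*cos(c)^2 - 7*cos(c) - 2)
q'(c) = -2*(-6*sin(c)*cos(c) - 7*sin(c))/(-3*cos(c)^2 - 7*cos(c) - 2)^2 = 2*(6*cos(c) + 7)*sin(c)/(3*cos(c)^2 + 7*cos(c) + 2)^2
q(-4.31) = -7.11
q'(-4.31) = 108.20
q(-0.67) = 0.21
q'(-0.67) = -0.17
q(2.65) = -1.09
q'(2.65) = 0.48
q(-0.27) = 0.17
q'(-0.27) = -0.05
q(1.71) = 1.84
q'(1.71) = 10.35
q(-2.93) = -1.01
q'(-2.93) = -0.12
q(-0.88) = 0.26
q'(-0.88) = -0.28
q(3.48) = -1.03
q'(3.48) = -0.24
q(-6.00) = 0.17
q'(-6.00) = 0.05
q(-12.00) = 0.20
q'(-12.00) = 0.13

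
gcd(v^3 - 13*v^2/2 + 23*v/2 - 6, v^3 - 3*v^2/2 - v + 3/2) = v^2 - 5*v/2 + 3/2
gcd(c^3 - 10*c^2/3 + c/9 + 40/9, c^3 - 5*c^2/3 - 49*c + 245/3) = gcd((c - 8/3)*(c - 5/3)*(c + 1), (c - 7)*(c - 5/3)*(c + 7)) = c - 5/3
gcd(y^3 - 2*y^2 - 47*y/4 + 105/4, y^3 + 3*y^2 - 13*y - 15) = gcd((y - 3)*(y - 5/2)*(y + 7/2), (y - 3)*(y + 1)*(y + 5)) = y - 3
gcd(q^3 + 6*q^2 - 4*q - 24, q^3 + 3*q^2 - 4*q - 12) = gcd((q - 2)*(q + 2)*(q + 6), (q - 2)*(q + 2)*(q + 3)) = q^2 - 4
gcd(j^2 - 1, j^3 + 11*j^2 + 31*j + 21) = j + 1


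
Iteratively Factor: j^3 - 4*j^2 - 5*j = (j + 1)*(j^2 - 5*j) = j*(j + 1)*(j - 5)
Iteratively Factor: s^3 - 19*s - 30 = (s + 3)*(s^2 - 3*s - 10) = (s - 5)*(s + 3)*(s + 2)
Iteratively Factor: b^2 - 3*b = (b)*(b - 3)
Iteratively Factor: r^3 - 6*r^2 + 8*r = (r)*(r^2 - 6*r + 8) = r*(r - 4)*(r - 2)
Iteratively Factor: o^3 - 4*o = (o)*(o^2 - 4) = o*(o + 2)*(o - 2)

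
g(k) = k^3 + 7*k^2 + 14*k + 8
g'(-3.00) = -1.00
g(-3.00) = 2.00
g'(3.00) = 83.00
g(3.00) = 140.00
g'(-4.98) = 18.68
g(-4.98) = -11.62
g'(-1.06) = 2.53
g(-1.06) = -0.17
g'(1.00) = 31.00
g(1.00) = 30.00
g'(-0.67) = 5.97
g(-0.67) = 1.46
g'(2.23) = 60.14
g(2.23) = 85.12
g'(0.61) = 23.66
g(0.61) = 19.37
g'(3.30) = 92.87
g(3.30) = 166.37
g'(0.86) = 28.26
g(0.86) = 25.85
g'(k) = 3*k^2 + 14*k + 14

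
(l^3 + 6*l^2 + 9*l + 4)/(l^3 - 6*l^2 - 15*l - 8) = (l + 4)/(l - 8)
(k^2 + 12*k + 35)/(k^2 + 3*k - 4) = (k^2 + 12*k + 35)/(k^2 + 3*k - 4)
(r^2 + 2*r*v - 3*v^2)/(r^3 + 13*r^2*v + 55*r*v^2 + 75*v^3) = (r - v)/(r^2 + 10*r*v + 25*v^2)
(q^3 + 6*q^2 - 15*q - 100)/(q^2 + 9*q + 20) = (q^2 + q - 20)/(q + 4)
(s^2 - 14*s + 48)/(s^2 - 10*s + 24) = (s - 8)/(s - 4)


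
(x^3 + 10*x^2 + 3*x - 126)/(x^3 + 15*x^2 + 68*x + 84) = (x - 3)/(x + 2)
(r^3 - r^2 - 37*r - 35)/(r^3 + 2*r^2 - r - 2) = (r^2 - 2*r - 35)/(r^2 + r - 2)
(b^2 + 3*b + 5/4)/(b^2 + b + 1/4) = (2*b + 5)/(2*b + 1)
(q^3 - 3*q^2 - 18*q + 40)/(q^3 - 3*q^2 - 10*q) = (q^2 + 2*q - 8)/(q*(q + 2))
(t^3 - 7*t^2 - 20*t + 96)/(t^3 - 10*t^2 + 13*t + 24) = (t + 4)/(t + 1)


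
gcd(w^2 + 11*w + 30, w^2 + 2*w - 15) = w + 5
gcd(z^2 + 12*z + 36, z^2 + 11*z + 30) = z + 6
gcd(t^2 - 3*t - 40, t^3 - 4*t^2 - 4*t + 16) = 1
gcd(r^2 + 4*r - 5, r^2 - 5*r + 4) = r - 1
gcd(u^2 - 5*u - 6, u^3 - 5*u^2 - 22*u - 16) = u + 1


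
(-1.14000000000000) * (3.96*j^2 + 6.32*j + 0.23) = -4.5144*j^2 - 7.2048*j - 0.2622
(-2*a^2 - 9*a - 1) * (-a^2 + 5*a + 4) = 2*a^4 - a^3 - 52*a^2 - 41*a - 4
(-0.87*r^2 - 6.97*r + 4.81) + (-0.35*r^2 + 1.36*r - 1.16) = -1.22*r^2 - 5.61*r + 3.65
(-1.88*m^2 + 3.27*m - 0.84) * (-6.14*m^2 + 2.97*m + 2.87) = 11.5432*m^4 - 25.6614*m^3 + 9.4739*m^2 + 6.8901*m - 2.4108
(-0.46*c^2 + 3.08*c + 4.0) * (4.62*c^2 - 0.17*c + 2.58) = -2.1252*c^4 + 14.3078*c^3 + 16.7696*c^2 + 7.2664*c + 10.32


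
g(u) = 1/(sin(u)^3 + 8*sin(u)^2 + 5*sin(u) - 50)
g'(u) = (-3*sin(u)^2*cos(u) - 16*sin(u)*cos(u) - 5*cos(u))/(sin(u)^3 + 8*sin(u)^2 + 5*sin(u) - 50)^2 = -(3*sin(u) + 1)*cos(u)/((sin(u) - 2)^2*(sin(u) + 5)^3)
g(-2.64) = -0.02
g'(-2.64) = -0.00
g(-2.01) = -0.02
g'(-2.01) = -0.00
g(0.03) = -0.02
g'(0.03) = -0.00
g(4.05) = -0.02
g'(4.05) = -0.00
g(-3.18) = -0.02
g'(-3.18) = 0.00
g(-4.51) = -0.03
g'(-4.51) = 0.00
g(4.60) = -0.02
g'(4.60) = -0.00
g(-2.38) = -0.02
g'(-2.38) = -0.00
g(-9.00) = -0.02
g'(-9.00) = 0.00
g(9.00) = -0.02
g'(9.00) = 0.01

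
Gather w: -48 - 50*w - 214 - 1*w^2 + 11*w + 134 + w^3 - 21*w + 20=w^3 - w^2 - 60*w - 108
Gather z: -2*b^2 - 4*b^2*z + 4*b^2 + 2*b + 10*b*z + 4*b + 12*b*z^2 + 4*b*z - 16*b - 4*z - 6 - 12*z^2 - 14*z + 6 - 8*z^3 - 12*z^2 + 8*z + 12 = 2*b^2 - 10*b - 8*z^3 + z^2*(12*b - 24) + z*(-4*b^2 + 14*b - 10) + 12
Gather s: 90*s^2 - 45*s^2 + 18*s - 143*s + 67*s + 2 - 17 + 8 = 45*s^2 - 58*s - 7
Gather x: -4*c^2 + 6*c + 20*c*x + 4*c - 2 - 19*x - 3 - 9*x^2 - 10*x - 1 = -4*c^2 + 10*c - 9*x^2 + x*(20*c - 29) - 6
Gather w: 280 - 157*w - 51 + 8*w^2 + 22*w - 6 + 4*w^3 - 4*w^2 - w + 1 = 4*w^3 + 4*w^2 - 136*w + 224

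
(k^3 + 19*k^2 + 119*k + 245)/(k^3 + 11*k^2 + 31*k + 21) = (k^2 + 12*k + 35)/(k^2 + 4*k + 3)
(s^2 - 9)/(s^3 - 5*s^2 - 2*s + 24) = (s + 3)/(s^2 - 2*s - 8)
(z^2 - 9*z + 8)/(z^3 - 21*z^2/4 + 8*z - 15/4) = 4*(z - 8)/(4*z^2 - 17*z + 15)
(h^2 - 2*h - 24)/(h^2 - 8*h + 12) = (h + 4)/(h - 2)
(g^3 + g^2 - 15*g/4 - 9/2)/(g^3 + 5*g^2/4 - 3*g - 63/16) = 4*(g - 2)/(4*g - 7)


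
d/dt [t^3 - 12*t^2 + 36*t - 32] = 3*t^2 - 24*t + 36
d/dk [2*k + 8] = 2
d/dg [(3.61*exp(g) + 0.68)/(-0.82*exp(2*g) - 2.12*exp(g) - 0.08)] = (2.9602*exp(2*g) + 1.1152*exp(g) + 1.1528)*exp(g)/(0.6724*exp(4*g) + 3.4768*exp(3*g) + 4.6256*exp(2*g) + 0.3392*exp(g) + 0.0064)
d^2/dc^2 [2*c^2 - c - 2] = 4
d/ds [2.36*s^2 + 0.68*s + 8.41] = 4.72*s + 0.68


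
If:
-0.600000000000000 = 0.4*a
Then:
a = -1.50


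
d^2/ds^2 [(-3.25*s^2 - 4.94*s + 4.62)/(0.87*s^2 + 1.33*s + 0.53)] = (0.0429780000000193*s^3 + 29.972718*s^2 + 45.741816*s + 17.222634)/(0.658503*s^6 + 3.020031*s^5 + 5.8203*s^4 + 6.032215*s^3 + 3.5457*s^2 + 1.120791*s + 0.148877)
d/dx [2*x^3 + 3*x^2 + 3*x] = 6*x^2 + 6*x + 3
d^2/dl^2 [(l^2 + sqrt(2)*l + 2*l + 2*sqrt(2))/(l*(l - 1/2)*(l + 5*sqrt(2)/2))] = 8*(8*l^6 + 24*sqrt(2)*l^5 + 48*l^5 + 96*l^4 + 234*sqrt(2)*l^4 + 13*sqrt(2)*l^3 + 874*l^3 - 360*l^2 + 612*sqrt(2)*l^2 - 300*sqrt(2)*l + 60*l + 50*sqrt(2))/(l^3*(32*l^6 - 48*l^5 + 240*sqrt(2)*l^5 - 360*sqrt(2)*l^4 + 1224*l^4 - 1804*l^3 + 1180*sqrt(2)*l^3 - 1530*sqrt(2)*l^2 + 900*l^2 - 150*l + 750*sqrt(2)*l - 125*sqrt(2)))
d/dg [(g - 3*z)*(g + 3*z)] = 2*g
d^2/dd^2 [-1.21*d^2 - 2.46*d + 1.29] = -2.42000000000000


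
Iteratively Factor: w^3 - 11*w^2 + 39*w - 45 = (w - 5)*(w^2 - 6*w + 9) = (w - 5)*(w - 3)*(w - 3)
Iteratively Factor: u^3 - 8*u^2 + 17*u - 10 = (u - 2)*(u^2 - 6*u + 5) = (u - 2)*(u - 1)*(u - 5)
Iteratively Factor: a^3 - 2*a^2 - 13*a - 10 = (a + 2)*(a^2 - 4*a - 5) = (a + 1)*(a + 2)*(a - 5)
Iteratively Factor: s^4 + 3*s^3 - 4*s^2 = (s)*(s^3 + 3*s^2 - 4*s) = s*(s - 1)*(s^2 + 4*s) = s^2*(s - 1)*(s + 4)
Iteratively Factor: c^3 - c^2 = (c)*(c^2 - c) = c*(c - 1)*(c)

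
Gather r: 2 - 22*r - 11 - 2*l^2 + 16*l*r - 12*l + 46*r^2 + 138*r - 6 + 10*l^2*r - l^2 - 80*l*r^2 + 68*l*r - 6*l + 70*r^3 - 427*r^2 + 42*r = -3*l^2 - 18*l + 70*r^3 + r^2*(-80*l - 381) + r*(10*l^2 + 84*l + 158) - 15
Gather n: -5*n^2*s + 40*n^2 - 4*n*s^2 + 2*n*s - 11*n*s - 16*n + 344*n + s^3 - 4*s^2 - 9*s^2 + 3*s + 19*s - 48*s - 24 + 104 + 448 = n^2*(40 - 5*s) + n*(-4*s^2 - 9*s + 328) + s^3 - 13*s^2 - 26*s + 528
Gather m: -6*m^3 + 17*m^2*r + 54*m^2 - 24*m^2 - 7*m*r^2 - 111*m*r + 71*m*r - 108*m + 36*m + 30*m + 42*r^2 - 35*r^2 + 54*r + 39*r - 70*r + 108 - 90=-6*m^3 + m^2*(17*r + 30) + m*(-7*r^2 - 40*r - 42) + 7*r^2 + 23*r + 18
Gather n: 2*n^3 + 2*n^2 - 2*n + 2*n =2*n^3 + 2*n^2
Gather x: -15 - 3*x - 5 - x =-4*x - 20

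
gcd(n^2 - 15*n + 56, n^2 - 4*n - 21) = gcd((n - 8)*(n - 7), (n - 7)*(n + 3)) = n - 7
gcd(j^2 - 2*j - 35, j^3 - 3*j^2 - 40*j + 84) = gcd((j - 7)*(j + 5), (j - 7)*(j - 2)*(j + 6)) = j - 7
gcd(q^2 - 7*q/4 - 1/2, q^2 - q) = 1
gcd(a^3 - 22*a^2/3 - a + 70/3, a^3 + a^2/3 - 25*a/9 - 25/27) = a + 5/3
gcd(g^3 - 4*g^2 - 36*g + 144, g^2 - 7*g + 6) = g - 6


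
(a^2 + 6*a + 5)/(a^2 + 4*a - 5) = (a + 1)/(a - 1)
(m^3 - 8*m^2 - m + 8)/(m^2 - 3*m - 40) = (m^2 - 1)/(m + 5)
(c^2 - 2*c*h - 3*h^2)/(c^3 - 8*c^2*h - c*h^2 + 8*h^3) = (c - 3*h)/(c^2 - 9*c*h + 8*h^2)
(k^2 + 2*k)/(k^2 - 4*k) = (k + 2)/(k - 4)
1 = 1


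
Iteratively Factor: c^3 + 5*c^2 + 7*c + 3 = (c + 3)*(c^2 + 2*c + 1) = (c + 1)*(c + 3)*(c + 1)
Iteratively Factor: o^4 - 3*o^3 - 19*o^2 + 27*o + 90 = (o - 5)*(o^3 + 2*o^2 - 9*o - 18) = (o - 5)*(o + 3)*(o^2 - o - 6) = (o - 5)*(o - 3)*(o + 3)*(o + 2)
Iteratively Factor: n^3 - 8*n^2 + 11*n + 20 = (n + 1)*(n^2 - 9*n + 20) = (n - 5)*(n + 1)*(n - 4)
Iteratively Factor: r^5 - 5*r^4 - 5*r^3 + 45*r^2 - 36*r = (r - 4)*(r^4 - r^3 - 9*r^2 + 9*r) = r*(r - 4)*(r^3 - r^2 - 9*r + 9) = r*(r - 4)*(r - 1)*(r^2 - 9) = r*(r - 4)*(r - 1)*(r + 3)*(r - 3)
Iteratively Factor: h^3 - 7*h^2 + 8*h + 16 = (h - 4)*(h^2 - 3*h - 4) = (h - 4)*(h + 1)*(h - 4)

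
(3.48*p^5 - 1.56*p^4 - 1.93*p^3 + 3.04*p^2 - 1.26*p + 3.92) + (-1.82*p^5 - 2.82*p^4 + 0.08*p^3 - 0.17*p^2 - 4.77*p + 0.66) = 1.66*p^5 - 4.38*p^4 - 1.85*p^3 + 2.87*p^2 - 6.03*p + 4.58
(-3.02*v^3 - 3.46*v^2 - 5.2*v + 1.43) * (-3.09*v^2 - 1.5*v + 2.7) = 9.3318*v^5 + 15.2214*v^4 + 13.104*v^3 - 5.9607*v^2 - 16.185*v + 3.861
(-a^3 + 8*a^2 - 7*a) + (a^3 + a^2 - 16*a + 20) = 9*a^2 - 23*a + 20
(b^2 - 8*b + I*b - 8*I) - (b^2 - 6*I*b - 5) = -8*b + 7*I*b + 5 - 8*I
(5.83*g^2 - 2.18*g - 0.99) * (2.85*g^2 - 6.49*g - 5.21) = 16.6155*g^4 - 44.0497*g^3 - 19.0476*g^2 + 17.7829*g + 5.1579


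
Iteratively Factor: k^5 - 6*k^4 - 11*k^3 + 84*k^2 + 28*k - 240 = (k + 3)*(k^4 - 9*k^3 + 16*k^2 + 36*k - 80) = (k - 4)*(k + 3)*(k^3 - 5*k^2 - 4*k + 20) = (k - 4)*(k + 2)*(k + 3)*(k^2 - 7*k + 10) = (k - 4)*(k - 2)*(k + 2)*(k + 3)*(k - 5)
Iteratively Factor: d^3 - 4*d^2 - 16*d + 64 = (d - 4)*(d^2 - 16) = (d - 4)^2*(d + 4)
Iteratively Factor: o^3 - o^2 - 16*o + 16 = (o - 4)*(o^2 + 3*o - 4) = (o - 4)*(o - 1)*(o + 4)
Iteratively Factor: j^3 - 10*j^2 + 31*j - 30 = (j - 5)*(j^2 - 5*j + 6) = (j - 5)*(j - 2)*(j - 3)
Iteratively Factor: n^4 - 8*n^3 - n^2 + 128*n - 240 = (n - 5)*(n^3 - 3*n^2 - 16*n + 48) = (n - 5)*(n + 4)*(n^2 - 7*n + 12) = (n - 5)*(n - 3)*(n + 4)*(n - 4)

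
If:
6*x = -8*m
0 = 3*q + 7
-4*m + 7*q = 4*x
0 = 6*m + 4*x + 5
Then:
No Solution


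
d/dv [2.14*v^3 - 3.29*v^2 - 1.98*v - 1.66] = 6.42*v^2 - 6.58*v - 1.98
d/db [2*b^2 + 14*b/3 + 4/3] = 4*b + 14/3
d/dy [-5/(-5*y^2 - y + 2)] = 5*(-10*y - 1)/(5*y^2 + y - 2)^2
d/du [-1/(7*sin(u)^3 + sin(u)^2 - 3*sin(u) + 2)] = (21*sin(u)^2 + 2*sin(u) - 3)*cos(u)/(7*sin(u)^3 + sin(u)^2 - 3*sin(u) + 2)^2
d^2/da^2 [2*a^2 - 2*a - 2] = 4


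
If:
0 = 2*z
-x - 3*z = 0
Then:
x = 0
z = 0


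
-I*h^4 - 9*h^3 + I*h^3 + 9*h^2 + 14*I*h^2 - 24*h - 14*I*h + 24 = (h - 6*I)*(h - 4*I)*(h + I)*(-I*h + I)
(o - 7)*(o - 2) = o^2 - 9*o + 14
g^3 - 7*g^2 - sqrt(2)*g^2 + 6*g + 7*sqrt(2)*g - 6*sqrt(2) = (g - 6)*(g - 1)*(g - sqrt(2))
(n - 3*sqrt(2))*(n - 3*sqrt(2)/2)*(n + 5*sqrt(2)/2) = n^3 - 2*sqrt(2)*n^2 - 27*n/2 + 45*sqrt(2)/2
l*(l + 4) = l^2 + 4*l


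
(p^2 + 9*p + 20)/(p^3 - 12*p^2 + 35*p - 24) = (p^2 + 9*p + 20)/(p^3 - 12*p^2 + 35*p - 24)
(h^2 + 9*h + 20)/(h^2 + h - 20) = (h + 4)/(h - 4)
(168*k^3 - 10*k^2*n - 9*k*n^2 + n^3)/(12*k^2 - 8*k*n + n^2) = (28*k^2 + 3*k*n - n^2)/(2*k - n)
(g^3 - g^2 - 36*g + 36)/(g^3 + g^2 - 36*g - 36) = (g - 1)/(g + 1)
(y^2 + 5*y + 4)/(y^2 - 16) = (y + 1)/(y - 4)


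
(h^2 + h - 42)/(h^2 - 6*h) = (h + 7)/h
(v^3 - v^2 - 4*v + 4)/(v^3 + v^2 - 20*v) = (v^3 - v^2 - 4*v + 4)/(v*(v^2 + v - 20))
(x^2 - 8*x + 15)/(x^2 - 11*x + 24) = (x - 5)/(x - 8)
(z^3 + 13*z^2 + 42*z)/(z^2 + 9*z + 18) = z*(z + 7)/(z + 3)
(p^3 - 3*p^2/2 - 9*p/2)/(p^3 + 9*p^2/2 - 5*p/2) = (2*p^2 - 3*p - 9)/(2*p^2 + 9*p - 5)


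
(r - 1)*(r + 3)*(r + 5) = r^3 + 7*r^2 + 7*r - 15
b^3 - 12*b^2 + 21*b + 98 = (b - 7)^2*(b + 2)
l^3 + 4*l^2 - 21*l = l*(l - 3)*(l + 7)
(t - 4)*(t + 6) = t^2 + 2*t - 24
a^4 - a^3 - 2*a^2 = a^2*(a - 2)*(a + 1)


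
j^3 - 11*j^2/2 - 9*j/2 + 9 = (j - 6)*(j - 1)*(j + 3/2)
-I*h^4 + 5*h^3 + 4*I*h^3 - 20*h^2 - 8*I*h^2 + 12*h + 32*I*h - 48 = (h - 4)*(h - 2*I)*(h + 6*I)*(-I*h + 1)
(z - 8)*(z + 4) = z^2 - 4*z - 32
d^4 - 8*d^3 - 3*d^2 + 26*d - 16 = (d - 8)*(d - 1)^2*(d + 2)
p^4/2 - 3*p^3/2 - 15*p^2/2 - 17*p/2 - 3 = (p/2 + 1/2)*(p - 6)*(p + 1)^2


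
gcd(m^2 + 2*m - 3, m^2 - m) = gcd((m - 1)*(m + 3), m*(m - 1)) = m - 1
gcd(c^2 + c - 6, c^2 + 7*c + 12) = c + 3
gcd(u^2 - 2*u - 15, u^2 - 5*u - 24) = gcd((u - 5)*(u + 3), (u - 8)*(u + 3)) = u + 3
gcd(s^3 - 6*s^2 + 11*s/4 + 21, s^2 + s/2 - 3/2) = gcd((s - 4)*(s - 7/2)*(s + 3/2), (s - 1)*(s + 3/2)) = s + 3/2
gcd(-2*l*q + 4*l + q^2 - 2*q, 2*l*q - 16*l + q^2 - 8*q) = 1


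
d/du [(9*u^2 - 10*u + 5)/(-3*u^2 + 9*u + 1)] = (51*u^2 + 48*u - 55)/(9*u^4 - 54*u^3 + 75*u^2 + 18*u + 1)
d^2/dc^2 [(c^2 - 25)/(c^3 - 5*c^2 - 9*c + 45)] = 2*(c^3 + 15*c^2 + 27*c + 45)/(c^6 - 27*c^4 + 243*c^2 - 729)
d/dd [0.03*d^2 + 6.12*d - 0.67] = 0.06*d + 6.12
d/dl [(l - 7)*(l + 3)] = 2*l - 4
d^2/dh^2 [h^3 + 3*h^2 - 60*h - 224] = 6*h + 6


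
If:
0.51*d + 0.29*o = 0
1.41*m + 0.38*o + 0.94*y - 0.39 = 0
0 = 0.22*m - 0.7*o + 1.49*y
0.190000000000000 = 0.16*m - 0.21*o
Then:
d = 0.26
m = 0.60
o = -0.45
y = -0.30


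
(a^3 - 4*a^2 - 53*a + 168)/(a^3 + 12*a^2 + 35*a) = (a^2 - 11*a + 24)/(a*(a + 5))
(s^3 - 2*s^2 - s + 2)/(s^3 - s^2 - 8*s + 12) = (s^2 - 1)/(s^2 + s - 6)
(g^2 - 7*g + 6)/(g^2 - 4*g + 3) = (g - 6)/(g - 3)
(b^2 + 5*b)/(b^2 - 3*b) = (b + 5)/(b - 3)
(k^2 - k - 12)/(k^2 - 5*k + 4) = (k + 3)/(k - 1)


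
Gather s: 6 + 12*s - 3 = 12*s + 3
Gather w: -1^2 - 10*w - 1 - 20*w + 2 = -30*w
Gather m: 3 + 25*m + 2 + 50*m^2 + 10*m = 50*m^2 + 35*m + 5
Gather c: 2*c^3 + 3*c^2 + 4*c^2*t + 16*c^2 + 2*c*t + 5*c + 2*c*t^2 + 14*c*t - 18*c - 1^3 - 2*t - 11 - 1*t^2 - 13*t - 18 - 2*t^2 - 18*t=2*c^3 + c^2*(4*t + 19) + c*(2*t^2 + 16*t - 13) - 3*t^2 - 33*t - 30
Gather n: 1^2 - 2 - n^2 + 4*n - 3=-n^2 + 4*n - 4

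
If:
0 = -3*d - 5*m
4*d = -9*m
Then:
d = 0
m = 0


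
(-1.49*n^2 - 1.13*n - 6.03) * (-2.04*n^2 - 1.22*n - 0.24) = 3.0396*n^4 + 4.123*n^3 + 14.0374*n^2 + 7.6278*n + 1.4472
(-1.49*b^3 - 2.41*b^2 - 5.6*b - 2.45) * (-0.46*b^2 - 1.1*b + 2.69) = 0.6854*b^5 + 2.7476*b^4 + 1.2189*b^3 + 0.8041*b^2 - 12.369*b - 6.5905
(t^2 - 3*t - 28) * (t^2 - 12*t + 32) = t^4 - 15*t^3 + 40*t^2 + 240*t - 896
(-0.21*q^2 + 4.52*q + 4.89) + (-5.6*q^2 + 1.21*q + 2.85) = -5.81*q^2 + 5.73*q + 7.74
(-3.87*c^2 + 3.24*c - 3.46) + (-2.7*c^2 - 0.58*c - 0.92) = -6.57*c^2 + 2.66*c - 4.38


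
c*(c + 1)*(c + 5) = c^3 + 6*c^2 + 5*c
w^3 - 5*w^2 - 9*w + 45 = (w - 5)*(w - 3)*(w + 3)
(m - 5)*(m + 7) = m^2 + 2*m - 35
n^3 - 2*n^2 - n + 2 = (n - 2)*(n - 1)*(n + 1)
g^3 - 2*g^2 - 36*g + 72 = (g - 6)*(g - 2)*(g + 6)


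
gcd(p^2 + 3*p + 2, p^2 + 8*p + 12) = p + 2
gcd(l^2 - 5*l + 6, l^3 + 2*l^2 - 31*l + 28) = 1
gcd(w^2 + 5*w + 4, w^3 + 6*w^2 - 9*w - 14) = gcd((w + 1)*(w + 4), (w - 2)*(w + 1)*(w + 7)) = w + 1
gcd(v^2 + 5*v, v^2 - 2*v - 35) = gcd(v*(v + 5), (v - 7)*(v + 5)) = v + 5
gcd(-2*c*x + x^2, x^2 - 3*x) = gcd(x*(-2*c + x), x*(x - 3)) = x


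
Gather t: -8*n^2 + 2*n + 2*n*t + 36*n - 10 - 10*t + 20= -8*n^2 + 38*n + t*(2*n - 10) + 10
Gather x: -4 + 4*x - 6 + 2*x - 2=6*x - 12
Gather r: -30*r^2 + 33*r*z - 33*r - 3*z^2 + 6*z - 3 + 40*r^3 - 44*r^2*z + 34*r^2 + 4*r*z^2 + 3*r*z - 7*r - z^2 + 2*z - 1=40*r^3 + r^2*(4 - 44*z) + r*(4*z^2 + 36*z - 40) - 4*z^2 + 8*z - 4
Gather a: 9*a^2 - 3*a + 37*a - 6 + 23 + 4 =9*a^2 + 34*a + 21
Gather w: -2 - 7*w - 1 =-7*w - 3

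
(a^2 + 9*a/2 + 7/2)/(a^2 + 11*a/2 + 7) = (a + 1)/(a + 2)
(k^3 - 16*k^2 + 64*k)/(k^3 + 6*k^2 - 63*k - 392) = k*(k - 8)/(k^2 + 14*k + 49)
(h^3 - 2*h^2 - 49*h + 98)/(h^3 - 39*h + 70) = (h - 7)/(h - 5)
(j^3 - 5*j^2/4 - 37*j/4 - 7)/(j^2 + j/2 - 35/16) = 4*(j^2 - 3*j - 4)/(4*j - 5)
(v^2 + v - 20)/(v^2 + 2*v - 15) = (v - 4)/(v - 3)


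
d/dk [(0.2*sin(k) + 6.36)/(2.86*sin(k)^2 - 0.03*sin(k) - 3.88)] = (-36.3792*sin(k) + 0.286*cos(2*k) - 0.8712)*cos(k)/(-2.86*sin(k)^2 + 0.03*sin(k) + 3.88)^2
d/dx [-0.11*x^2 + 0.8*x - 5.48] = 0.8 - 0.22*x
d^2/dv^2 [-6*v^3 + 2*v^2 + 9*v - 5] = 4 - 36*v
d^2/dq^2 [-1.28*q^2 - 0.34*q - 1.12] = -2.56000000000000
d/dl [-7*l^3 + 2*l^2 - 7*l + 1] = -21*l^2 + 4*l - 7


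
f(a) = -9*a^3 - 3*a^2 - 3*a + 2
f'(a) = -27*a^2 - 6*a - 3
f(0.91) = -10.00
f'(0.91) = -30.82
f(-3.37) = 322.49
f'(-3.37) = -289.42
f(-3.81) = 467.64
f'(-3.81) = -372.07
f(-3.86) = 486.49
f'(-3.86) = -382.13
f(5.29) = -1430.15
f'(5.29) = -790.31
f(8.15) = -5093.81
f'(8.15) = -1845.31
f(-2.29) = 101.22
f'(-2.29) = -130.85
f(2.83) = -234.50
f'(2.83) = -236.22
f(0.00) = 2.00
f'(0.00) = -3.00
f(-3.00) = 227.00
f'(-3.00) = -228.00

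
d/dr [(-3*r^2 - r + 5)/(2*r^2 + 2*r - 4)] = (-r^2 + r - 3/2)/(r^4 + 2*r^3 - 3*r^2 - 4*r + 4)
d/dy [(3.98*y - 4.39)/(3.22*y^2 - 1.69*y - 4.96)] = (-12.8156*y^2 + 28.2716*y - 27.1599)/(10.3684*y^4 - 10.8836*y^3 - 29.0863*y^2 + 16.7648*y + 24.6016)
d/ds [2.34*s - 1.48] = 2.34000000000000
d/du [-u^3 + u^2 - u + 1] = -3*u^2 + 2*u - 1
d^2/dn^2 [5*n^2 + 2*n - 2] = 10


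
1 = 1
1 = 1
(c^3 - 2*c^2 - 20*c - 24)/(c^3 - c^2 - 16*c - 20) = (c - 6)/(c - 5)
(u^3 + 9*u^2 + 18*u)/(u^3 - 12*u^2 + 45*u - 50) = u*(u^2 + 9*u + 18)/(u^3 - 12*u^2 + 45*u - 50)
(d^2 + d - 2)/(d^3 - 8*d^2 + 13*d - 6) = (d + 2)/(d^2 - 7*d + 6)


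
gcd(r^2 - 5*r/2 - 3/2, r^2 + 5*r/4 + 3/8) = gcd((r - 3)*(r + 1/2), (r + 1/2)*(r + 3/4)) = r + 1/2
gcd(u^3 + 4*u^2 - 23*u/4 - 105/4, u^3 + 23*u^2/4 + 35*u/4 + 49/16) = u + 7/2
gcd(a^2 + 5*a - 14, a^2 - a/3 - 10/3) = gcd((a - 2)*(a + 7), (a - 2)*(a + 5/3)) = a - 2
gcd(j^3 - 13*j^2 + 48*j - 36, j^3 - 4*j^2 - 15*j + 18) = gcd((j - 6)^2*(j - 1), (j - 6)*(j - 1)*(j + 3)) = j^2 - 7*j + 6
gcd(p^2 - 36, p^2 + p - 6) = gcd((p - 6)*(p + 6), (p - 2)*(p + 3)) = 1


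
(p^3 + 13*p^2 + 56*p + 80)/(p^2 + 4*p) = p + 9 + 20/p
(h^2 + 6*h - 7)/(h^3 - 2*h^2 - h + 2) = (h + 7)/(h^2 - h - 2)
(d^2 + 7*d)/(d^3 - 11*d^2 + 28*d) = (d + 7)/(d^2 - 11*d + 28)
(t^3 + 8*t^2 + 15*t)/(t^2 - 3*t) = (t^2 + 8*t + 15)/(t - 3)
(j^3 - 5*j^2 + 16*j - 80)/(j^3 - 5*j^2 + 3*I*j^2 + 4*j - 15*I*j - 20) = (j - 4*I)/(j - I)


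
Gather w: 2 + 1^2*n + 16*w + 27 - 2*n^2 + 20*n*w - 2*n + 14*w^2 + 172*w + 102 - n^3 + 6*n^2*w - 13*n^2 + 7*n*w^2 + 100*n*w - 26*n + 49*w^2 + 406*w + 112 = -n^3 - 15*n^2 - 27*n + w^2*(7*n + 63) + w*(6*n^2 + 120*n + 594) + 243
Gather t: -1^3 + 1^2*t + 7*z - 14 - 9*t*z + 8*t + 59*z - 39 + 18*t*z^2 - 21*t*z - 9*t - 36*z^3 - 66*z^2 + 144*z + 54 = t*(18*z^2 - 30*z) - 36*z^3 - 66*z^2 + 210*z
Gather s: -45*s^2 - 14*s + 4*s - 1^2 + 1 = -45*s^2 - 10*s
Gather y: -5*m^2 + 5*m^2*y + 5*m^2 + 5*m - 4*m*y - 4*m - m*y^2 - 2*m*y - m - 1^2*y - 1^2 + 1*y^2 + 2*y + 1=y^2*(1 - m) + y*(5*m^2 - 6*m + 1)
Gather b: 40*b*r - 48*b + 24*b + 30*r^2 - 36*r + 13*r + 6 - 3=b*(40*r - 24) + 30*r^2 - 23*r + 3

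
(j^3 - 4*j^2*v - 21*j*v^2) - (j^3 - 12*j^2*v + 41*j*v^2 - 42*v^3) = 8*j^2*v - 62*j*v^2 + 42*v^3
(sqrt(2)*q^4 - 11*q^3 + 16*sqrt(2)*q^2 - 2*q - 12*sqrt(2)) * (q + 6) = sqrt(2)*q^5 - 11*q^4 + 6*sqrt(2)*q^4 - 66*q^3 + 16*sqrt(2)*q^3 - 2*q^2 + 96*sqrt(2)*q^2 - 12*sqrt(2)*q - 12*q - 72*sqrt(2)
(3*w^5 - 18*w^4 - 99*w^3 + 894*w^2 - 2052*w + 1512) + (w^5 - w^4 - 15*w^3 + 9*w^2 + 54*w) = 4*w^5 - 19*w^4 - 114*w^3 + 903*w^2 - 1998*w + 1512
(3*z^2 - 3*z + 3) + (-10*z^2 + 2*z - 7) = -7*z^2 - z - 4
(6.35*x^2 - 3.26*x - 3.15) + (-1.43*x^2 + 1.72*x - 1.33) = 4.92*x^2 - 1.54*x - 4.48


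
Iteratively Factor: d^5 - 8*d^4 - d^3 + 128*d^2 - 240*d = (d)*(d^4 - 8*d^3 - d^2 + 128*d - 240) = d*(d - 4)*(d^3 - 4*d^2 - 17*d + 60) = d*(d - 5)*(d - 4)*(d^2 + d - 12) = d*(d - 5)*(d - 4)*(d - 3)*(d + 4)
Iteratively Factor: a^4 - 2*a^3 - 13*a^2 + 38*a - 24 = (a - 1)*(a^3 - a^2 - 14*a + 24) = (a - 1)*(a + 4)*(a^2 - 5*a + 6) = (a - 3)*(a - 1)*(a + 4)*(a - 2)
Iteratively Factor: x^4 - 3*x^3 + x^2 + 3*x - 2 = (x - 1)*(x^3 - 2*x^2 - x + 2) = (x - 2)*(x - 1)*(x^2 - 1) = (x - 2)*(x - 1)*(x + 1)*(x - 1)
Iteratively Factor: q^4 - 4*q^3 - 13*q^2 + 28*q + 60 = (q - 3)*(q^3 - q^2 - 16*q - 20) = (q - 3)*(q + 2)*(q^2 - 3*q - 10) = (q - 5)*(q - 3)*(q + 2)*(q + 2)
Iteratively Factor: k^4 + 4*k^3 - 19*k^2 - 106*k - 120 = (k + 2)*(k^3 + 2*k^2 - 23*k - 60) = (k + 2)*(k + 3)*(k^2 - k - 20) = (k - 5)*(k + 2)*(k + 3)*(k + 4)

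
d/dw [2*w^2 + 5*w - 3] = 4*w + 5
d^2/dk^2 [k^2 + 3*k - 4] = 2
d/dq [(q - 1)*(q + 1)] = 2*q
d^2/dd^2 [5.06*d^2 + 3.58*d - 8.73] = 10.1200000000000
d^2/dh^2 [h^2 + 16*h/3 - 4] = 2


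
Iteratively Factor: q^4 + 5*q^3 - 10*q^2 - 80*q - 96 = (q + 2)*(q^3 + 3*q^2 - 16*q - 48) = (q - 4)*(q + 2)*(q^2 + 7*q + 12) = (q - 4)*(q + 2)*(q + 3)*(q + 4)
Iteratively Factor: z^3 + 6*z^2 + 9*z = (z + 3)*(z^2 + 3*z) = z*(z + 3)*(z + 3)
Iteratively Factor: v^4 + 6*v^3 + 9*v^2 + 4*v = (v + 1)*(v^3 + 5*v^2 + 4*v) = v*(v + 1)*(v^2 + 5*v + 4) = v*(v + 1)*(v + 4)*(v + 1)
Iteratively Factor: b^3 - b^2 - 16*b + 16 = (b - 1)*(b^2 - 16) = (b - 1)*(b + 4)*(b - 4)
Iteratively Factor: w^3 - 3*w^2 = (w)*(w^2 - 3*w) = w^2*(w - 3)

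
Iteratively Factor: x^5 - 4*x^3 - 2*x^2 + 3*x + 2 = (x + 1)*(x^4 - x^3 - 3*x^2 + x + 2) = (x - 2)*(x + 1)*(x^3 + x^2 - x - 1) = (x - 2)*(x + 1)^2*(x^2 - 1) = (x - 2)*(x + 1)^3*(x - 1)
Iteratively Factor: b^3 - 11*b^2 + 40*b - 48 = (b - 4)*(b^2 - 7*b + 12) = (b - 4)^2*(b - 3)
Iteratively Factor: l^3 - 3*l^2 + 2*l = (l - 2)*(l^2 - l) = l*(l - 2)*(l - 1)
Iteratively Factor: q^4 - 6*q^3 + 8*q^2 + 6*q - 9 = (q - 3)*(q^3 - 3*q^2 - q + 3) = (q - 3)^2*(q^2 - 1) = (q - 3)^2*(q + 1)*(q - 1)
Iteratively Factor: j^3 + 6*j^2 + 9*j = (j)*(j^2 + 6*j + 9) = j*(j + 3)*(j + 3)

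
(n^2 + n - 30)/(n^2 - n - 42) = (n - 5)/(n - 7)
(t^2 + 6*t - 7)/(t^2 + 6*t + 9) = (t^2 + 6*t - 7)/(t^2 + 6*t + 9)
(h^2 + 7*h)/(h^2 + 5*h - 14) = h/(h - 2)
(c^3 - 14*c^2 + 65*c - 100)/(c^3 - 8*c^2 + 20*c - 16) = (c^2 - 10*c + 25)/(c^2 - 4*c + 4)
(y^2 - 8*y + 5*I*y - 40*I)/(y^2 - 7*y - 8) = (y + 5*I)/(y + 1)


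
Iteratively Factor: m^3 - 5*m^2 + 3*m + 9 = (m - 3)*(m^2 - 2*m - 3) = (m - 3)^2*(m + 1)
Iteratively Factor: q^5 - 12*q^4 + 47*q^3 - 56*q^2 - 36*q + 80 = (q + 1)*(q^4 - 13*q^3 + 60*q^2 - 116*q + 80) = (q - 4)*(q + 1)*(q^3 - 9*q^2 + 24*q - 20) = (q - 4)*(q - 2)*(q + 1)*(q^2 - 7*q + 10) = (q - 5)*(q - 4)*(q - 2)*(q + 1)*(q - 2)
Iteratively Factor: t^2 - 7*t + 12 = (t - 3)*(t - 4)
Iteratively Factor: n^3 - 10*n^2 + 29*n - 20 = (n - 4)*(n^2 - 6*n + 5) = (n - 4)*(n - 1)*(n - 5)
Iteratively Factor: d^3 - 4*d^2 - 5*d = (d - 5)*(d^2 + d) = d*(d - 5)*(d + 1)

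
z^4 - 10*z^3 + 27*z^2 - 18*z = z*(z - 6)*(z - 3)*(z - 1)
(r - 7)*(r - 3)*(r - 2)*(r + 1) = r^4 - 11*r^3 + 29*r^2 - r - 42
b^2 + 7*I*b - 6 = (b + I)*(b + 6*I)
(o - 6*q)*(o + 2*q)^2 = o^3 - 2*o^2*q - 20*o*q^2 - 24*q^3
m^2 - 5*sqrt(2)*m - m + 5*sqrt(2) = (m - 1)*(m - 5*sqrt(2))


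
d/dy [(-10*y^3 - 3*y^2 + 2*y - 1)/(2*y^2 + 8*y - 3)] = 2*(-10*y^4 - 80*y^3 + 31*y^2 + 11*y + 1)/(4*y^4 + 32*y^3 + 52*y^2 - 48*y + 9)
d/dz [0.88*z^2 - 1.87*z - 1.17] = 1.76*z - 1.87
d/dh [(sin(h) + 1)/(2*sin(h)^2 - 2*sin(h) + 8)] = (-2*sin(h) + cos(h)^2 + 4)*cos(h)/(2*(sin(h)^2 - sin(h) + 4)^2)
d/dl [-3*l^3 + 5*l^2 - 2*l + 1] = -9*l^2 + 10*l - 2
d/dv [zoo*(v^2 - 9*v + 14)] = zoo*(v + 1)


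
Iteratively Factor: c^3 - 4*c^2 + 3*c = (c)*(c^2 - 4*c + 3) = c*(c - 3)*(c - 1)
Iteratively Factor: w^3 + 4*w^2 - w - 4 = (w - 1)*(w^2 + 5*w + 4) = (w - 1)*(w + 4)*(w + 1)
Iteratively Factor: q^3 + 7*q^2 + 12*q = (q)*(q^2 + 7*q + 12) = q*(q + 3)*(q + 4)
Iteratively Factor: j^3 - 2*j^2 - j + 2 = (j + 1)*(j^2 - 3*j + 2) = (j - 1)*(j + 1)*(j - 2)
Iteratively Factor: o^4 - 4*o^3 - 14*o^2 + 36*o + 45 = (o - 5)*(o^3 + o^2 - 9*o - 9) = (o - 5)*(o + 3)*(o^2 - 2*o - 3) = (o - 5)*(o - 3)*(o + 3)*(o + 1)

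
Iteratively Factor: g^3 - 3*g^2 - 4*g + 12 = (g - 3)*(g^2 - 4) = (g - 3)*(g - 2)*(g + 2)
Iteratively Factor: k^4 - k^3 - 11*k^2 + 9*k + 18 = (k + 3)*(k^3 - 4*k^2 + k + 6) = (k - 2)*(k + 3)*(k^2 - 2*k - 3) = (k - 3)*(k - 2)*(k + 3)*(k + 1)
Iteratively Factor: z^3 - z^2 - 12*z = (z - 4)*(z^2 + 3*z) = (z - 4)*(z + 3)*(z)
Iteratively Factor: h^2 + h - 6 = (h - 2)*(h + 3)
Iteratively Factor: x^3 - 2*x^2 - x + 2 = (x - 2)*(x^2 - 1) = (x - 2)*(x + 1)*(x - 1)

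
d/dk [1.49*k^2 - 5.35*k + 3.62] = 2.98*k - 5.35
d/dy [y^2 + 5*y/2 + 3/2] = 2*y + 5/2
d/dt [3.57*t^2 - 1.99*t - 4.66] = 7.14*t - 1.99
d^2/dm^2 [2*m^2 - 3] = 4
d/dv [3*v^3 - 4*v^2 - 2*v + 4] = 9*v^2 - 8*v - 2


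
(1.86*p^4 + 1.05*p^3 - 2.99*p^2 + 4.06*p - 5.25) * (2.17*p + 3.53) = 4.0362*p^5 + 8.8443*p^4 - 2.7818*p^3 - 1.7445*p^2 + 2.9393*p - 18.5325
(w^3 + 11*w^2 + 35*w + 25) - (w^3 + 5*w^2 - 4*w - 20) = 6*w^2 + 39*w + 45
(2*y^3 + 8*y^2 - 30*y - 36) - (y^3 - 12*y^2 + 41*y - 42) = y^3 + 20*y^2 - 71*y + 6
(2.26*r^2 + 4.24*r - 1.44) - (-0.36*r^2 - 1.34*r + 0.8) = 2.62*r^2 + 5.58*r - 2.24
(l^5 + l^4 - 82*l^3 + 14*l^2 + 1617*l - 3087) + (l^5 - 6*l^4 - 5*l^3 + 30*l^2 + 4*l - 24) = 2*l^5 - 5*l^4 - 87*l^3 + 44*l^2 + 1621*l - 3111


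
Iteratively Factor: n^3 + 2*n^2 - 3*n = (n - 1)*(n^2 + 3*n) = n*(n - 1)*(n + 3)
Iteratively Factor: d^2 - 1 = (d - 1)*(d + 1)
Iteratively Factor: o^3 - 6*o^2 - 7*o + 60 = (o + 3)*(o^2 - 9*o + 20) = (o - 4)*(o + 3)*(o - 5)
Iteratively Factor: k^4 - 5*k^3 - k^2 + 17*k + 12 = (k - 4)*(k^3 - k^2 - 5*k - 3) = (k - 4)*(k - 3)*(k^2 + 2*k + 1) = (k - 4)*(k - 3)*(k + 1)*(k + 1)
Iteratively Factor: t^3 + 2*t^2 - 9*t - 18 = (t + 3)*(t^2 - t - 6) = (t + 2)*(t + 3)*(t - 3)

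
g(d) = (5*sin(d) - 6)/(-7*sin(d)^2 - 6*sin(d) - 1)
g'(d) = (14*sin(d)*cos(d) + 6*cos(d))*(5*sin(d) - 6)/(-7*sin(d)^2 - 6*sin(d) - 1)^2 + 5*cos(d)/(-7*sin(d)^2 - 6*sin(d) - 1) = (35*sin(d)^2 - 84*sin(d) - 41)*cos(d)/(7*sin(d)^2 + 6*sin(d) + 1)^2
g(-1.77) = 5.91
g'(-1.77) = -4.36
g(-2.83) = -41.50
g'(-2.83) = 345.40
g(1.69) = 0.07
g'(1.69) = 0.06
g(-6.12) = 2.40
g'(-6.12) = -11.37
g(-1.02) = 10.58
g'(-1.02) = 31.15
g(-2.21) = 14.44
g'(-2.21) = -60.74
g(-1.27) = 6.51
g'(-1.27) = 7.70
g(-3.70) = 0.55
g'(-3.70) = 1.70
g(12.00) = -42.55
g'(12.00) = 286.72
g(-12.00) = 0.53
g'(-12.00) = -1.65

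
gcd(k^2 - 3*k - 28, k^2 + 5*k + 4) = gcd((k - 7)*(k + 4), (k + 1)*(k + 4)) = k + 4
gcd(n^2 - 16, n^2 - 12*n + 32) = n - 4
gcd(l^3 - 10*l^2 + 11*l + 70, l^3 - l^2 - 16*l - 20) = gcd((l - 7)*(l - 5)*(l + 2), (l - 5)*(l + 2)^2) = l^2 - 3*l - 10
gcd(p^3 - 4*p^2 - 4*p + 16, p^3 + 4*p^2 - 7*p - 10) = p - 2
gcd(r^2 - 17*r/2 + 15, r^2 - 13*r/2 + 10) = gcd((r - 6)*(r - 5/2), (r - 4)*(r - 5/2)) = r - 5/2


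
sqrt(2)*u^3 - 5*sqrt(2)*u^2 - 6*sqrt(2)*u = u*(u - 6)*(sqrt(2)*u + sqrt(2))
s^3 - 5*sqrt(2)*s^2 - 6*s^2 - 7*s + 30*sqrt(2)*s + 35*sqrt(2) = (s - 7)*(s + 1)*(s - 5*sqrt(2))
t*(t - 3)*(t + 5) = t^3 + 2*t^2 - 15*t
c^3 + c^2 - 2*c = c*(c - 1)*(c + 2)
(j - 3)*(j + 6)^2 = j^3 + 9*j^2 - 108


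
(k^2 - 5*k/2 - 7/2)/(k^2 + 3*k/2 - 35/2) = (k + 1)/(k + 5)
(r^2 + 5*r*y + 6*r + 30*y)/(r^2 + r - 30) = (r + 5*y)/(r - 5)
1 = 1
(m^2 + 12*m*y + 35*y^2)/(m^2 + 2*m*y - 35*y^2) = (-m - 5*y)/(-m + 5*y)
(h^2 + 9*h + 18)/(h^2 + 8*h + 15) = (h + 6)/(h + 5)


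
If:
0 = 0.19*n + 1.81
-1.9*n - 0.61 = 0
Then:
No Solution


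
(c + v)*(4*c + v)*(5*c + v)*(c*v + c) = 20*c^4*v + 20*c^4 + 29*c^3*v^2 + 29*c^3*v + 10*c^2*v^3 + 10*c^2*v^2 + c*v^4 + c*v^3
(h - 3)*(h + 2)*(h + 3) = h^3 + 2*h^2 - 9*h - 18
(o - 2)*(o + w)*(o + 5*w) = o^3 + 6*o^2*w - 2*o^2 + 5*o*w^2 - 12*o*w - 10*w^2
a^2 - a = a*(a - 1)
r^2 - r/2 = r*(r - 1/2)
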